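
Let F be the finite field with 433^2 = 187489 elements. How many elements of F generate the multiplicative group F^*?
There are φ(187488) = 51840 primitive elements

F_q^* is cyclic of order q - 1 = 187488. A cyclic group of order m has exactly φ(m) generators. Here m = 187488 = 2^5 · 3^3 · 7 · 31, so the number of primitive elements is φ(187488) = 51840.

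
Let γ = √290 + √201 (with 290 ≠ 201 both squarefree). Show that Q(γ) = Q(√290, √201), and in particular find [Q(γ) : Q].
[Q(γ) : Q] = 4 (equivalently, Q(γ) = Q(√290, √201))

Obviously Q(γ) ⊆ Q(√290, √201), and [Q(√290, √201):Q] = 4 (since 290, 201 are distinct squarefree integers > 1 with 58290 not a perfect square). To show equality we compute the minimal polynomial of γ. From γ = √290 + √201: γ^2 = 290 + 2√(58290) + 201 = 491 + 2√(58290), so γ^2 - 491 = 2√(58290); squaring, (γ^2 - 491)^2 = 4·58290, i.e. γ^4 - 982γ^2 + 241081 - 233160 = 0, i.e. γ^4 - 982γ^2 + 7921 = 0. So γ is a root of x^4 - 982x^2 + 7921. This polynomial is irreducible over Q: it has no rational root (each ±√290 ± √201 is irrational), and any factorization into two quadratics over Q would force √(58290) ∈ Q (pairing opposite roots) or √290, √201 ∈ Q (other pairings), all impossible. Hence [Q(γ):Q] = 4 = [Q(√290, √201):Q], so Q(γ) = Q(√290, √201).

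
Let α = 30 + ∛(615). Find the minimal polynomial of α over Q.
m_α(x) = x^3 - 90x^2 + 2700x - 27615

Set β = α - 30 = ∛(615), so β^3 = 615. Then (α - 30)^3 - 615 = 0, i.e. α is a root of g(x) = (x - 30)^3 - 615 = x^3 - 90x^2 + 2700x - 27615. Since g(x) = h(x - 30) where h(x) = x^3 - 615, and h is irreducible over Q (because 615 is not a perfect cube, so h has no rational root, and a monic cubic with no rational root is irreducible), g is also irreducible (irreducibility is preserved under the substitution x → x - 30). Hence m_α(x) = x^3 - 90x^2 + 2700x - 27615.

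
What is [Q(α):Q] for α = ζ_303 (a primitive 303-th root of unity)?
[Q(α):Q] = 200

The minimal polynomial of ζ_303 over Q is the 303-th cyclotomic polynomial Φ_303(x), which is irreducible over Q and has degree φ(303) = 200. Hence [Q(α):Q] = φ(303) = 200.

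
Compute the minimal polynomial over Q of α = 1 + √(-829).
m_α(x) = x^2 - 2x + 830

From α - 1 = √(-829), squaring gives (α - 1)^2 = -829, i.e. α^2 - 2α + 1 = -829, so α^2 - 2α + 830 = 0. The discriminant of x^2 - 2x + 830 is (-2)^2 - 4·(830) = 4 - 3320 = -3316, and 4·(-829) is not a perfect square in Q since -829 is squarefree and ≠ 1. Hence x^2 - 2x + 830 is irreducible over Q and is the minimal polynomial of α.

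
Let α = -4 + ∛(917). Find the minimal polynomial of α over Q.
m_α(x) = x^3 + 12x^2 + 48x - 853

Set β = α + 4 = ∛(917), so β^3 = 917. Then (α + 4)^3 - 917 = 0, i.e. α is a root of g(x) = (x + 4)^3 - 917 = x^3 + 12x^2 + 48x - 853. Since g(x) = h(x + 4) where h(x) = x^3 - 917, and h is irreducible over Q (because 917 is not a perfect cube, so h has no rational root, and a monic cubic with no rational root is irreducible), g is also irreducible (irreducibility is preserved under the substitution x → x + 4). Hence m_α(x) = x^3 + 12x^2 + 48x - 853.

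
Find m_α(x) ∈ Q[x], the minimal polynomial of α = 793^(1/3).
m_α(x) = x^3 - 793

α satisfies α^3 = 793, so x^3 - 793 annihilates α. By the rational root test, a rational root p/q (in lowest terms) of x^3 - 793 would satisfy p^3 = 793 q^3, forcing q = 1 and p^3 = 793; but 793 is not a perfect cube, contradiction. A monic cubic over Q with no rational root is irreducible (any nontrivial factorization would include a linear factor). Hence x^3 - 793 is the minimal polynomial of α, and in particular [Q(α):Q] = 3.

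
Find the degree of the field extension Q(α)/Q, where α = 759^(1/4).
[Q(α):Q] = 4

α is a root of x^4 - 759. By Eisenstein's criterion at the prime p = 3 (which divides the constant term 759 but p^2 = 9 does not, since 759 is squarefree), x^4 - 759 is irreducible over Q. Hence [Q(α):Q] = 4.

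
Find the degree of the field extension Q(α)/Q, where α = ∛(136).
[Q(α):Q] = 3

The minimal polynomial of α is x^3 - 136, irreducible over Q since 136 is not a perfect cube (so x^3 - 136 has no rational root). Hence [Q(α):Q] = deg(m_α) = 3.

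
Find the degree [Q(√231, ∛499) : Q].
[Q(√231, ∛499) : Q] = 6

Let L = Q(√231, ∛499). Since Q(√231) ⊂ L and [Q(√231):Q] = 2, the tower law gives 2 | [L:Q]. Likewise Q(∛499) ⊂ L with [Q(∛499):Q] = 3 (because 499 is not a perfect cube), so 3 | [L:Q]. As gcd(2,3) = 1, [L:Q] is divisible by 6. Conversely L is generated over Q by √231 and ∛499, so [L:Q] ≤ 2·3 = 6. Therefore [Q(√231, ∛499) : Q] = 6.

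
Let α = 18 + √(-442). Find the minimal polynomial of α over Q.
m_α(x) = x^2 - 36x + 766

From α - 18 = √(-442), squaring gives (α - 18)^2 = -442, i.e. α^2 - 36α + 324 = -442, so α^2 - 36α + 766 = 0. The discriminant of x^2 - 36x + 766 is (-36)^2 - 4·(766) = 1296 - 3064 = -1768, and 4·(-442) is not a perfect square in Q since -442 is squarefree and ≠ 1. Hence x^2 - 36x + 766 is irreducible over Q and is the minimal polynomial of α.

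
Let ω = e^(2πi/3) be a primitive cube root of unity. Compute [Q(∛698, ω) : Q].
[Q(∛698, ω) : Q] = 6

[Q(∛698):Q] = 3 (min poly x^3 - 698, irreducible since 698 is not a perfect cube). [Q(ω):Q] = 2 (min poly x^2 + x + 1). Since Q(∛698) ⊂ R and ω ∉ R, we have ω ∉ Q(∛698), so x^2 + x + 1 remains irreducible over Q(∛698) and [Q(∛698, ω) : Q(∛698)] = 2. By the tower law, [Q(∛698, ω) : Q] = 3 · 2 = 6. (In fact Q(∛698, ω) is the splitting field of x^3 - 698 over Q.)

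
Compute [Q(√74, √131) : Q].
[Q(√74, √131) : Q] = 4

[Q(√74):Q] = 2 (min poly x^2 - 74, irreducible since 74 is squarefree > 1). For the top step, suppose √131 ∈ Q(√74), say √131 = c + d√74 with c, d ∈ Q. Squaring: 131 = c^2 + 74d^2 + 2cd√74. Since √74 ∉ Q this forces 2cd = 0. If d = 0 then √131 = c ∈ Q, contradicting 131 squarefree > 1. If c = 0 then 131 = 74d^2, so 74·131 = (74d)^2 is a perfect square in Q — but 74·131 = 9694 is not a perfect square (since 74 and 131 are distinct squarefree integers). Contradiction. Hence √131 ∉ Q(√74), so x^2 - 131 stays irreducible over Q(√74) and [Q(√74, √131) : Q(√74)] = 2. By the tower law, [Q(√74, √131) : Q] = 2 · 2 = 4.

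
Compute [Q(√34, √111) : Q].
[Q(√34, √111) : Q] = 4

[Q(√34):Q] = 2 (min poly x^2 - 34, irreducible since 34 is squarefree > 1). For the top step, suppose √111 ∈ Q(√34), say √111 = c + d√34 with c, d ∈ Q. Squaring: 111 = c^2 + 34d^2 + 2cd√34. Since √34 ∉ Q this forces 2cd = 0. If d = 0 then √111 = c ∈ Q, contradicting 111 squarefree > 1. If c = 0 then 111 = 34d^2, so 34·111 = (34d)^2 is a perfect square in Q — but 34·111 = 3774 is not a perfect square (since 34 and 111 are distinct squarefree integers). Contradiction. Hence √111 ∉ Q(√34), so x^2 - 111 stays irreducible over Q(√34) and [Q(√34, √111) : Q(√34)] = 2. By the tower law, [Q(√34, √111) : Q] = 2 · 2 = 4.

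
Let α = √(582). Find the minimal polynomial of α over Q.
m_α(x) = x^2 - 582

α satisfies α^2 - 582 = 0, so x^2 - 582 annihilates α. Since d = 582 is squarefree and ≠ 1, it is not a perfect square in Q, so x^2 - 582 has no rational root and is therefore irreducible over Q (a degree-2 polynomial over a field is irreducible iff it has no root). Hence m_α(x) = x^2 - 582.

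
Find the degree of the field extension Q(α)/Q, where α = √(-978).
[Q(α):Q] = 2

[Q(α):Q] equals the degree of the minimal polynomial of α. Here α^2 = -978 and x^2 + 978 is irreducible (d = -978 is squarefree, ≠ 1, hence not a square), so deg(m_α) = 2. Thus [Q(α):Q] = 2.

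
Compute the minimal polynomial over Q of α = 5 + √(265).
m_α(x) = x^2 - 10x - 240

From α - 5 = √(265), squaring gives (α - 5)^2 = 265, i.e. α^2 - 10α + 25 = 265, so α^2 - 10α - 240 = 0. The discriminant of x^2 - 10x - 240 is (-10)^2 - 4·(-240) = 100 + 960 = 1060, and 4·(265) is not a perfect square in Q since 265 is squarefree and ≠ 1. Hence x^2 - 10x - 240 is irreducible over Q and is the minimal polynomial of α.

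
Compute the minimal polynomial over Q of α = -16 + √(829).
m_α(x) = x^2 + 32x - 573

From α + 16 = √(829), squaring gives (α + 16)^2 = 829, i.e. α^2 + 32α + 256 = 829, so α^2 + 32α - 573 = 0. The discriminant of x^2 + 32x - 573 is (32)^2 - 4·(-573) = 1024 + 2292 = 3316, and 4·(829) is not a perfect square in Q since 829 is squarefree and ≠ 1. Hence x^2 + 32x - 573 is irreducible over Q and is the minimal polynomial of α.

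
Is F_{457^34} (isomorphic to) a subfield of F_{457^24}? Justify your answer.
No: F_{457^34} is not a subfield of F_{457^24}

F_{p^m} embeds in F_{p^n} iff m | n. Here 34 ∤ 24 (since 24 = 0·34 + 24 with remainder 24 ≠ 0), so F_{457^34} is not a subfield of F_{457^24}. Equivalently: if it were, the tower law would give 34 = [F_{457^34}:F_457] dividing [F_{457^24}:F_457] = 24, contradiction.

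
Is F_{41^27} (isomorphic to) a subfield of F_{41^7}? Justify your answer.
No: F_{41^27} is not a subfield of F_{41^7}

F_{p^m} embeds in F_{p^n} iff m | n. Here 27 ∤ 7 (since 7 = 0·27 + 7 with remainder 7 ≠ 0), so F_{41^27} is not a subfield of F_{41^7}. Equivalently: if it were, the tower law would give 27 = [F_{41^27}:F_41] dividing [F_{41^7}:F_41] = 7, contradiction.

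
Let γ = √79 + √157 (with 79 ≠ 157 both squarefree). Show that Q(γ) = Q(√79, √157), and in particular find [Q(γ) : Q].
[Q(γ) : Q] = 4 (equivalently, Q(γ) = Q(√79, √157))

Obviously Q(γ) ⊆ Q(√79, √157), and [Q(√79, √157):Q] = 4 (since 79, 157 are distinct squarefree integers > 1 with 12403 not a perfect square). To show equality we compute the minimal polynomial of γ. From γ = √79 + √157: γ^2 = 79 + 2√(12403) + 157 = 236 + 2√(12403), so γ^2 - 236 = 2√(12403); squaring, (γ^2 - 236)^2 = 4·12403, i.e. γ^4 - 472γ^2 + 55696 - 49612 = 0, i.e. γ^4 - 472γ^2 + 6084 = 0. So γ is a root of x^4 - 472x^2 + 6084. This polynomial is irreducible over Q: it has no rational root (each ±√79 ± √157 is irrational), and any factorization into two quadratics over Q would force √(12403) ∈ Q (pairing opposite roots) or √79, √157 ∈ Q (other pairings), all impossible. Hence [Q(γ):Q] = 4 = [Q(√79, √157):Q], so Q(γ) = Q(√79, √157).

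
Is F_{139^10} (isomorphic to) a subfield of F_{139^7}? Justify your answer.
No: F_{139^10} is not a subfield of F_{139^7}

F_{p^m} embeds in F_{p^n} iff m | n. Here 10 ∤ 7 (since 7 = 0·10 + 7 with remainder 7 ≠ 0), so F_{139^10} is not a subfield of F_{139^7}. Equivalently: if it were, the tower law would give 10 = [F_{139^10}:F_139] dividing [F_{139^7}:F_139] = 7, contradiction.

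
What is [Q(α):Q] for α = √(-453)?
[Q(α):Q] = 2

[Q(α):Q] equals the degree of the minimal polynomial of α. Here α^2 = -453 and x^2 + 453 is irreducible (d = -453 is squarefree, ≠ 1, hence not a square), so deg(m_α) = 2. Thus [Q(α):Q] = 2.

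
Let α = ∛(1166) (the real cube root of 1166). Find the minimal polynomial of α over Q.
m_α(x) = x^3 - 1166

α satisfies α^3 = 1166, so x^3 - 1166 annihilates α. By the rational root test, a rational root p/q (in lowest terms) of x^3 - 1166 would satisfy p^3 = 1166 q^3, forcing q = 1 and p^3 = 1166; but 1166 is not a perfect cube, contradiction. A monic cubic over Q with no rational root is irreducible (any nontrivial factorization would include a linear factor). Hence x^3 - 1166 is the minimal polynomial of α, and in particular [Q(α):Q] = 3.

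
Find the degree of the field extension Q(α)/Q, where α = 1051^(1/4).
[Q(α):Q] = 4

α is a root of x^4 - 1051. By Eisenstein's criterion at the prime p = 1051 (which divides the constant term 1051 but p^2 = 1104601 does not, since 1051 is squarefree), x^4 - 1051 is irreducible over Q. Hence [Q(α):Q] = 4.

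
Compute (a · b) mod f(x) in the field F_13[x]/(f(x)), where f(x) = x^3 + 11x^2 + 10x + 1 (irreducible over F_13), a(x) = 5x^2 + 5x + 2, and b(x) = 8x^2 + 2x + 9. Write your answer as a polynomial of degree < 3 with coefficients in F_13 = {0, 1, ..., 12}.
a · b ≡ 9x^2 + 9x + 5 (mod f(x))

Multiply in F_13[x]: a(x)·b(x) = (5x^2 + 5x + 2)·(8x^2 + 2x + 9) = x^4 + 11x^3 + 6x^2 + 10x + 5. This has degree ≥ 3, so divide by f(x) over F_13: x^4 + 11x^3 + 6x^2 + 10x + 5 = (x)·(x^3 + 11x^2 + 10x + 1) + (9x^2 + 9x + 5). Hence a·b ≡ 9x^2 + 9x + 5 (mod f). (F_13[x]/(f) is a field with 13^3 = 2197 elements since f is irreducible of degree 3.)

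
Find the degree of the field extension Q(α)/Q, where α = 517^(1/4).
[Q(α):Q] = 4

α is a root of x^4 - 517. By Eisenstein's criterion at the prime p = 11 (which divides the constant term 517 but p^2 = 121 does not, since 517 is squarefree), x^4 - 517 is irreducible over Q. Hence [Q(α):Q] = 4.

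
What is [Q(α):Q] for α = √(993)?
[Q(α):Q] = 2

[Q(α):Q] equals the degree of the minimal polynomial of α. Here α^2 = 993 and x^2 - 993 is irreducible (d = 993 is squarefree, ≠ 1, hence not a square), so deg(m_α) = 2. Thus [Q(α):Q] = 2.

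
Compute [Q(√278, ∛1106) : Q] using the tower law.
[Q(√278, ∛1106) : Q] = 6

Let L = Q(√278, ∛1106). Since Q(√278) ⊂ L and [Q(√278):Q] = 2, the tower law gives 2 | [L:Q]. Likewise Q(∛1106) ⊂ L with [Q(∛1106):Q] = 3 (because 1106 is not a perfect cube), so 3 | [L:Q]. As gcd(2,3) = 1, [L:Q] is divisible by 6. Conversely L is generated over Q by √278 and ∛1106, so [L:Q] ≤ 2·3 = 6. Therefore [Q(√278, ∛1106) : Q] = 6.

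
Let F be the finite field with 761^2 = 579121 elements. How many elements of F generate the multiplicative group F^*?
There are φ(579120) = 145152 primitive elements

F_q^* is cyclic of order q - 1 = 579120. A cyclic group of order m has exactly φ(m) generators. Here m = 579120 = 2^4 · 3 · 5 · 19 · 127, so the number of primitive elements is φ(579120) = 145152.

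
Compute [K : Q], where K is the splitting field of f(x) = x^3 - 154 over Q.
[K : Q] = 6

The roots of x^3 - 154 are ∛154, ω∛154, ω^2∛154 where ω = e^(2πi/3) is a primitive cube root of unity, so K = Q(∛154, ω). Now [Q(∛154):Q] = 3 (since 154 is not a perfect cube, x^3 - 154 is irreducible) and [Q(ω):Q] = 2. Both 2 and 3 divide [K:Q], and [K:Q] ≤ 3·2 = 6, so [K:Q] = 6. (Equivalently: Q(∛154) ⊂ R but ω ∉ R, so [K : Q(∛154)] = 2.)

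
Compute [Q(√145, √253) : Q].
[Q(√145, √253) : Q] = 4

[Q(√145):Q] = 2 (min poly x^2 - 145, irreducible since 145 is squarefree > 1). For the top step, suppose √253 ∈ Q(√145), say √253 = c + d√145 with c, d ∈ Q. Squaring: 253 = c^2 + 145d^2 + 2cd√145. Since √145 ∉ Q this forces 2cd = 0. If d = 0 then √253 = c ∈ Q, contradicting 253 squarefree > 1. If c = 0 then 253 = 145d^2, so 145·253 = (145d)^2 is a perfect square in Q — but 145·253 = 36685 is not a perfect square (since 145 and 253 are distinct squarefree integers). Contradiction. Hence √253 ∉ Q(√145), so x^2 - 253 stays irreducible over Q(√145) and [Q(√145, √253) : Q(√145)] = 2. By the tower law, [Q(√145, √253) : Q] = 2 · 2 = 4.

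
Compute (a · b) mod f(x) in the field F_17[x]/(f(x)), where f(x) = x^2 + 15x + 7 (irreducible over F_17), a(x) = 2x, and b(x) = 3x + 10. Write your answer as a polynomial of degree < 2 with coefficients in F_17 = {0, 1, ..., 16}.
a · b ≡ 15x + 9 (mod f(x))

Multiply in F_17[x]: a(x)·b(x) = (2x)·(3x + 10) = 6x^2 + 3x. This has degree ≥ 2, so divide by f(x) over F_17: 6x^2 + 3x = (6)·(x^2 + 15x + 7) + (15x + 9). Hence a·b ≡ 15x + 9 (mod f). (F_17[x]/(f) is a field with 17^2 = 289 elements since f is irreducible of degree 2.)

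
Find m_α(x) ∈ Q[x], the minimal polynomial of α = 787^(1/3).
m_α(x) = x^3 - 787

α satisfies α^3 = 787, so x^3 - 787 annihilates α. By the rational root test, a rational root p/q (in lowest terms) of x^3 - 787 would satisfy p^3 = 787 q^3, forcing q = 1 and p^3 = 787; but 787 is not a perfect cube, contradiction. A monic cubic over Q with no rational root is irreducible (any nontrivial factorization would include a linear factor). Hence x^3 - 787 is the minimal polynomial of α, and in particular [Q(α):Q] = 3.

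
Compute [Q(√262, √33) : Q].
[Q(√262, √33) : Q] = 4

[Q(√262):Q] = 2 (min poly x^2 - 262, irreducible since 262 is squarefree > 1). For the top step, suppose √33 ∈ Q(√262), say √33 = c + d√262 with c, d ∈ Q. Squaring: 33 = c^2 + 262d^2 + 2cd√262. Since √262 ∉ Q this forces 2cd = 0. If d = 0 then √33 = c ∈ Q, contradicting 33 squarefree > 1. If c = 0 then 33 = 262d^2, so 262·33 = (262d)^2 is a perfect square in Q — but 262·33 = 8646 is not a perfect square (since 262 and 33 are distinct squarefree integers). Contradiction. Hence √33 ∉ Q(√262), so x^2 - 33 stays irreducible over Q(√262) and [Q(√262, √33) : Q(√262)] = 2. By the tower law, [Q(√262, √33) : Q] = 2 · 2 = 4.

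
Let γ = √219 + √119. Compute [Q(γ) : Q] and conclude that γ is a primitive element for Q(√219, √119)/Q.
[Q(γ) : Q] = 4 (equivalently, Q(γ) = Q(√219, √119))

Obviously Q(γ) ⊆ Q(√219, √119), and [Q(√219, √119):Q] = 4 (since 219, 119 are distinct squarefree integers > 1 with 26061 not a perfect square). To show equality we compute the minimal polynomial of γ. From γ = √219 + √119: γ^2 = 219 + 2√(26061) + 119 = 338 + 2√(26061), so γ^2 - 338 = 2√(26061); squaring, (γ^2 - 338)^2 = 4·26061, i.e. γ^4 - 676γ^2 + 114244 - 104244 = 0, i.e. γ^4 - 676γ^2 + 10000 = 0. So γ is a root of x^4 - 676x^2 + 10000. This polynomial is irreducible over Q: it has no rational root (each ±√219 ± √119 is irrational), and any factorization into two quadratics over Q would force √(26061) ∈ Q (pairing opposite roots) or √219, √119 ∈ Q (other pairings), all impossible. Hence [Q(γ):Q] = 4 = [Q(√219, √119):Q], so Q(γ) = Q(√219, √119).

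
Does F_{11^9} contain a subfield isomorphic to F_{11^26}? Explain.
No: F_{11^26} is not a subfield of F_{11^9}

F_{p^m} embeds in F_{p^n} iff m | n. Here 26 ∤ 9 (since 9 = 0·26 + 9 with remainder 9 ≠ 0), so F_{11^26} is not a subfield of F_{11^9}. Equivalently: if it were, the tower law would give 26 = [F_{11^26}:F_11] dividing [F_{11^9}:F_11] = 9, contradiction.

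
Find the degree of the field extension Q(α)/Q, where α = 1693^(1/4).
[Q(α):Q] = 4

α is a root of x^4 - 1693. By Eisenstein's criterion at the prime p = 1693 (which divides the constant term 1693 but p^2 = 2866249 does not, since 1693 is squarefree), x^4 - 1693 is irreducible over Q. Hence [Q(α):Q] = 4.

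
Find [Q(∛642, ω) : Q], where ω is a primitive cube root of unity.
[Q(∛642, ω) : Q] = 6

[Q(∛642):Q] = 3 (min poly x^3 - 642, irreducible since 642 is not a perfect cube). [Q(ω):Q] = 2 (min poly x^2 + x + 1). Since Q(∛642) ⊂ R and ω ∉ R, we have ω ∉ Q(∛642), so x^2 + x + 1 remains irreducible over Q(∛642) and [Q(∛642, ω) : Q(∛642)] = 2. By the tower law, [Q(∛642, ω) : Q] = 3 · 2 = 6. (In fact Q(∛642, ω) is the splitting field of x^3 - 642 over Q.)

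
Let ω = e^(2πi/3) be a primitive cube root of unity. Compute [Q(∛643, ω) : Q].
[Q(∛643, ω) : Q] = 6

[Q(∛643):Q] = 3 (min poly x^3 - 643, irreducible since 643 is not a perfect cube). [Q(ω):Q] = 2 (min poly x^2 + x + 1). Since Q(∛643) ⊂ R and ω ∉ R, we have ω ∉ Q(∛643), so x^2 + x + 1 remains irreducible over Q(∛643) and [Q(∛643, ω) : Q(∛643)] = 2. By the tower law, [Q(∛643, ω) : Q] = 3 · 2 = 6. (In fact Q(∛643, ω) is the splitting field of x^3 - 643 over Q.)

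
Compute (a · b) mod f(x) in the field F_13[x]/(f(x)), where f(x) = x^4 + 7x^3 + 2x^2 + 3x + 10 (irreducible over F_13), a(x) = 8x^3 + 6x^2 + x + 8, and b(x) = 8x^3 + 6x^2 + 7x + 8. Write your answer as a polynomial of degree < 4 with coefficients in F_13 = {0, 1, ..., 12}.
a · b ≡ 3x^3 + 2x^2 + 7x + 1 (mod f(x))

Multiply in F_13[x]: a(x)·b(x) = (8x^3 + 6x^2 + x + 8)·(8x^3 + 6x^2 + 7x + 8) = 12x^6 + 5x^5 + 9x^4 + 7x^3 + 12x^2 + 12x + 12. This has degree ≥ 4, so divide by f(x) over F_13: 12x^6 + 5x^5 + 9x^4 + 7x^3 + 12x^2 + 12x + 12 = (12x^2 + 12x + 5)·(x^4 + 7x^3 + 2x^2 + 3x + 10) + (3x^3 + 2x^2 + 7x + 1). Hence a·b ≡ 3x^3 + 2x^2 + 7x + 1 (mod f). (F_13[x]/(f) is a field with 13^4 = 28561 elements since f is irreducible of degree 4.)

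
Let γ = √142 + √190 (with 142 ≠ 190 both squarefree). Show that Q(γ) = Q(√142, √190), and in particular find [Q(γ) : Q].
[Q(γ) : Q] = 4 (equivalently, Q(γ) = Q(√142, √190))

Obviously Q(γ) ⊆ Q(√142, √190), and [Q(√142, √190):Q] = 4 (since 142, 190 are distinct squarefree integers > 1 with 26980 not a perfect square). To show equality we compute the minimal polynomial of γ. From γ = √142 + √190: γ^2 = 142 + 2√(26980) + 190 = 332 + 2√(26980), so γ^2 - 332 = 2√(26980); squaring, (γ^2 - 332)^2 = 4·26980, i.e. γ^4 - 664γ^2 + 110224 - 107920 = 0, i.e. γ^4 - 664γ^2 + 2304 = 0. So γ is a root of x^4 - 664x^2 + 2304. This polynomial is irreducible over Q: it has no rational root (each ±√142 ± √190 is irrational), and any factorization into two quadratics over Q would force √(26980) ∈ Q (pairing opposite roots) or √142, √190 ∈ Q (other pairings), all impossible. Hence [Q(γ):Q] = 4 = [Q(√142, √190):Q], so Q(γ) = Q(√142, √190).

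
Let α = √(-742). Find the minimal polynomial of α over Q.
m_α(x) = x^2 + 742

α satisfies α^2 + 742 = 0, so x^2 + 742 annihilates α. Since d = -742 is squarefree and ≠ 1, it is not a perfect square in Q, so x^2 + 742 has no rational root and is therefore irreducible over Q (a degree-2 polynomial over a field is irreducible iff it has no root). Hence m_α(x) = x^2 + 742.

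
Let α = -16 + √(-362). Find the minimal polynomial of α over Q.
m_α(x) = x^2 + 32x + 618

From α + 16 = √(-362), squaring gives (α + 16)^2 = -362, i.e. α^2 + 32α + 256 = -362, so α^2 + 32α + 618 = 0. The discriminant of x^2 + 32x + 618 is (32)^2 - 4·(618) = 1024 - 2472 = -1448, and 4·(-362) is not a perfect square in Q since -362 is squarefree and ≠ 1. Hence x^2 + 32x + 618 is irreducible over Q and is the minimal polynomial of α.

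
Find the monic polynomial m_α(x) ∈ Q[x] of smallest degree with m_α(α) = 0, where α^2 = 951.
m_α(x) = x^2 - 951

α satisfies α^2 - 951 = 0, so x^2 - 951 annihilates α. Since d = 951 is squarefree and ≠ 1, it is not a perfect square in Q, so x^2 - 951 has no rational root and is therefore irreducible over Q (a degree-2 polynomial over a field is irreducible iff it has no root). Hence m_α(x) = x^2 - 951.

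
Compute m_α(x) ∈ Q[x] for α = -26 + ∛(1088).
m_α(x) = x^3 + 78x^2 + 2028x + 16488

Set β = α + 26 = ∛(1088), so β^3 = 1088. Then (α + 26)^3 - 1088 = 0, i.e. α is a root of g(x) = (x + 26)^3 - 1088 = x^3 + 78x^2 + 2028x + 16488. Since g(x) = h(x + 26) where h(x) = x^3 - 1088, and h is irreducible over Q (because 1088 is not a perfect cube, so h has no rational root, and a monic cubic with no rational root is irreducible), g is also irreducible (irreducibility is preserved under the substitution x → x + 26). Hence m_α(x) = x^3 + 78x^2 + 2028x + 16488.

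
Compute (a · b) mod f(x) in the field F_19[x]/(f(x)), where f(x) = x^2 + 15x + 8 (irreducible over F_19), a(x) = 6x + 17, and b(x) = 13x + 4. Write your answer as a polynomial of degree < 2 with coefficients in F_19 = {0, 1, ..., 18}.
a · b ≡ 6x + 14 (mod f(x))

Multiply in F_19[x]: a(x)·b(x) = (6x + 17)·(13x + 4) = 2x^2 + 17x + 11. This has degree ≥ 2, so divide by f(x) over F_19: 2x^2 + 17x + 11 = (2)·(x^2 + 15x + 8) + (6x + 14). Hence a·b ≡ 6x + 14 (mod f). (F_19[x]/(f) is a field with 19^2 = 361 elements since f is irreducible of degree 2.)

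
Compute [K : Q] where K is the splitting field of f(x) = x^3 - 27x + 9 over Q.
[K : Q] = 6

By the rational root test, any rational root of the monic integer polynomial f(x) = x^3 - 27x + 9 must be an integer dividing the constant term 9, i.e. one of ±{1, 3, 9}. Evaluating: f(1) = -17, f(-1) = 35, f(3) = -45, f(-3) = 63, f(9) = 495, f(-9) = -477; none is 0, so f has no rational root and is therefore irreducible over Q (a cubic with no linear factor over a field is irreducible). For an irreducible cubic, the Galois group is A_3 or S_3 according as the discriminant disc(f) = -4a^3 - 27b^2 = -4·(-27)^3 - 27·(9)^2 = 76545 is or is not a square in Q. Here disc(f) = 76545 is not a perfect square in Q, so the Galois group of f over Q is not contained in A_3 and must be all of S_3. The splitting field has degree |S_3| = 6 over Q, so [K : Q] = 6.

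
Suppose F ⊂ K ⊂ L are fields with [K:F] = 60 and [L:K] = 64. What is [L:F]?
[L:F] = 3840

The tower law says that for any tower of field extensions F ⊂ K ⊂ L with finite degrees, [L:F] = [L:K] · [K:F]. Here this gives [L:F] = 64 · 60 = 3840.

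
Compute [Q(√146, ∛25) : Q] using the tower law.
[Q(√146, ∛25) : Q] = 6

Let L = Q(√146, ∛25). Since Q(√146) ⊂ L and [Q(√146):Q] = 2, the tower law gives 2 | [L:Q]. Likewise Q(∛25) ⊂ L with [Q(∛25):Q] = 3 (because 25 is not a perfect cube), so 3 | [L:Q]. As gcd(2,3) = 1, [L:Q] is divisible by 6. Conversely L is generated over Q by √146 and ∛25, so [L:Q] ≤ 2·3 = 6. Therefore [Q(√146, ∛25) : Q] = 6.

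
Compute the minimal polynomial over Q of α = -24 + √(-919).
m_α(x) = x^2 + 48x + 1495

From α + 24 = √(-919), squaring gives (α + 24)^2 = -919, i.e. α^2 + 48α + 576 = -919, so α^2 + 48α + 1495 = 0. The discriminant of x^2 + 48x + 1495 is (48)^2 - 4·(1495) = 2304 - 5980 = -3676, and 4·(-919) is not a perfect square in Q since -919 is squarefree and ≠ 1. Hence x^2 + 48x + 1495 is irreducible over Q and is the minimal polynomial of α.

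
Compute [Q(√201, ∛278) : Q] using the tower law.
[Q(√201, ∛278) : Q] = 6

Let L = Q(√201, ∛278). Since Q(√201) ⊂ L and [Q(√201):Q] = 2, the tower law gives 2 | [L:Q]. Likewise Q(∛278) ⊂ L with [Q(∛278):Q] = 3 (because 278 is not a perfect cube), so 3 | [L:Q]. As gcd(2,3) = 1, [L:Q] is divisible by 6. Conversely L is generated over Q by √201 and ∛278, so [L:Q] ≤ 2·3 = 6. Therefore [Q(√201, ∛278) : Q] = 6.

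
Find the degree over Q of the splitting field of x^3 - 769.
[K : Q] = 6

The roots of x^3 - 769 are ∛769, ω∛769, ω^2∛769 where ω = e^(2πi/3) is a primitive cube root of unity, so K = Q(∛769, ω). Now [Q(∛769):Q] = 3 (since 769 is not a perfect cube, x^3 - 769 is irreducible) and [Q(ω):Q] = 2. Both 2 and 3 divide [K:Q], and [K:Q] ≤ 3·2 = 6, so [K:Q] = 6. (Equivalently: Q(∛769) ⊂ R but ω ∉ R, so [K : Q(∛769)] = 2.)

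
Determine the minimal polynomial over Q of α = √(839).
m_α(x) = x^2 - 839

α satisfies α^2 - 839 = 0, so x^2 - 839 annihilates α. Since d = 839 is squarefree and ≠ 1, it is not a perfect square in Q, so x^2 - 839 has no rational root and is therefore irreducible over Q (a degree-2 polynomial over a field is irreducible iff it has no root). Hence m_α(x) = x^2 - 839.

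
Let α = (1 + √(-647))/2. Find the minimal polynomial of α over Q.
m_α(x) = x^2 - x + 162

From 2α - 1 = √(-647), squaring gives (2α - 1)^2 = -647, i.e. 4α^2 - 4α + 1 = -647, so α^2 - α + (1 + 647)/4 = 0. Since -647 ≡ 1 (mod 4), (1 + 647)/4 = 162 ∈ Z. The polynomial x^2 - x + 162 has discriminant 1 - 4·(162) = -647, which is not a perfect square in Q (d = -647 is squarefree and ≠ 1), so x^2 - x + 162 is irreducible over Q. It is the minimal polynomial of α.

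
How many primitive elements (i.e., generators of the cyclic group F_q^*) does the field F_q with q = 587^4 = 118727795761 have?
There are φ(118727795760) = 27044376576 primitive elements

F_q^* is cyclic of order q - 1 = 118727795760. A cyclic group of order m has exactly φ(m) generators. Here m = 118727795760 = 2^4 · 3 · 5 · 7^2 · 293 · 34457, so the number of primitive elements is φ(118727795760) = 27044376576.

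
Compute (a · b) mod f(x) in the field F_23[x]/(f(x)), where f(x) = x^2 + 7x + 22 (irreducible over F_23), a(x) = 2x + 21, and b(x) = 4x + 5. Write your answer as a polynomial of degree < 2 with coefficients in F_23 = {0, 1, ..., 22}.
a · b ≡ 15x + 21 (mod f(x))

Multiply in F_23[x]: a(x)·b(x) = (2x + 21)·(4x + 5) = 8x^2 + 2x + 13. This has degree ≥ 2, so divide by f(x) over F_23: 8x^2 + 2x + 13 = (8)·(x^2 + 7x + 22) + (15x + 21). Hence a·b ≡ 15x + 21 (mod f). (F_23[x]/(f) is a field with 23^2 = 529 elements since f is irreducible of degree 2.)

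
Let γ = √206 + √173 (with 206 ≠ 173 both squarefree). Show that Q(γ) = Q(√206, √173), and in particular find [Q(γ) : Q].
[Q(γ) : Q] = 4 (equivalently, Q(γ) = Q(√206, √173))

Obviously Q(γ) ⊆ Q(√206, √173), and [Q(√206, √173):Q] = 4 (since 206, 173 are distinct squarefree integers > 1 with 35638 not a perfect square). To show equality we compute the minimal polynomial of γ. From γ = √206 + √173: γ^2 = 206 + 2√(35638) + 173 = 379 + 2√(35638), so γ^2 - 379 = 2√(35638); squaring, (γ^2 - 379)^2 = 4·35638, i.e. γ^4 - 758γ^2 + 143641 - 142552 = 0, i.e. γ^4 - 758γ^2 + 1089 = 0. So γ is a root of x^4 - 758x^2 + 1089. This polynomial is irreducible over Q: it has no rational root (each ±√206 ± √173 is irrational), and any factorization into two quadratics over Q would force √(35638) ∈ Q (pairing opposite roots) or √206, √173 ∈ Q (other pairings), all impossible. Hence [Q(γ):Q] = 4 = [Q(√206, √173):Q], so Q(γ) = Q(√206, √173).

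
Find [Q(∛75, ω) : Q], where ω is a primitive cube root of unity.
[Q(∛75, ω) : Q] = 6

[Q(∛75):Q] = 3 (min poly x^3 - 75, irreducible since 75 is not a perfect cube). [Q(ω):Q] = 2 (min poly x^2 + x + 1). Since Q(∛75) ⊂ R and ω ∉ R, we have ω ∉ Q(∛75), so x^2 + x + 1 remains irreducible over Q(∛75) and [Q(∛75, ω) : Q(∛75)] = 2. By the tower law, [Q(∛75, ω) : Q] = 3 · 2 = 6. (In fact Q(∛75, ω) is the splitting field of x^3 - 75 over Q.)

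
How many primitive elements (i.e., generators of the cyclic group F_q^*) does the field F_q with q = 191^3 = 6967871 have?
There are φ(6967870) = 2021760 primitive elements

F_q^* is cyclic of order q - 1 = 6967870. A cyclic group of order m has exactly φ(m) generators. Here m = 6967870 = 2 · 5 · 7 · 13^2 · 19 · 31, so the number of primitive elements is φ(6967870) = 2021760.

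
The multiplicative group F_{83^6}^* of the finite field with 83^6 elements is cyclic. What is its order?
|F_{83^6}^*| = 326940373368

F_{83^6} has 83^6 = 326940373369 elements; its multiplicative group consists of all nonzero elements, so |F_{83^6}^*| = 326940373369 - 1 = 326940373368. (It is cyclic since any finite subgroup of the multiplicative group of a field is cyclic.)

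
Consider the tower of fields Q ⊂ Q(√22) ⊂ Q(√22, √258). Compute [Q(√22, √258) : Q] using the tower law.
[Q(√22, √258) : Q] = 4

[Q(√22):Q] = 2 (min poly x^2 - 22, irreducible since 22 is squarefree > 1). For the top step, suppose √258 ∈ Q(√22), say √258 = c + d√22 with c, d ∈ Q. Squaring: 258 = c^2 + 22d^2 + 2cd√22. Since √22 ∉ Q this forces 2cd = 0. If d = 0 then √258 = c ∈ Q, contradicting 258 squarefree > 1. If c = 0 then 258 = 22d^2, so 22·258 = (22d)^2 is a perfect square in Q — but 22·258 = 5676 is not a perfect square (since 22 and 258 are distinct squarefree integers). Contradiction. Hence √258 ∉ Q(√22), so x^2 - 258 stays irreducible over Q(√22) and [Q(√22, √258) : Q(√22)] = 2. By the tower law, [Q(√22, √258) : Q] = 2 · 2 = 4.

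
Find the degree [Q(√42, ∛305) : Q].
[Q(√42, ∛305) : Q] = 6

Let L = Q(√42, ∛305). Since Q(√42) ⊂ L and [Q(√42):Q] = 2, the tower law gives 2 | [L:Q]. Likewise Q(∛305) ⊂ L with [Q(∛305):Q] = 3 (because 305 is not a perfect cube), so 3 | [L:Q]. As gcd(2,3) = 1, [L:Q] is divisible by 6. Conversely L is generated over Q by √42 and ∛305, so [L:Q] ≤ 2·3 = 6. Therefore [Q(√42, ∛305) : Q] = 6.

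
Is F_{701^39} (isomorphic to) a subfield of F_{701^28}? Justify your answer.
No: F_{701^39} is not a subfield of F_{701^28}

F_{p^m} embeds in F_{p^n} iff m | n. Here 39 ∤ 28 (since 28 = 0·39 + 28 with remainder 28 ≠ 0), so F_{701^39} is not a subfield of F_{701^28}. Equivalently: if it were, the tower law would give 39 = [F_{701^39}:F_701] dividing [F_{701^28}:F_701] = 28, contradiction.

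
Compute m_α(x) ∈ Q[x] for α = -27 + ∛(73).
m_α(x) = x^3 + 81x^2 + 2187x + 19610

Set β = α + 27 = ∛(73), so β^3 = 73. Then (α + 27)^3 - 73 = 0, i.e. α is a root of g(x) = (x + 27)^3 - 73 = x^3 + 81x^2 + 2187x + 19610. Since g(x) = h(x + 27) where h(x) = x^3 - 73, and h is irreducible over Q (because 73 is not a perfect cube, so h has no rational root, and a monic cubic with no rational root is irreducible), g is also irreducible (irreducibility is preserved under the substitution x → x + 27). Hence m_α(x) = x^3 + 81x^2 + 2187x + 19610.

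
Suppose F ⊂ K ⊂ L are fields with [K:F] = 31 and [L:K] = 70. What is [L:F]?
[L:F] = 2170

The tower law says that for any tower of field extensions F ⊂ K ⊂ L with finite degrees, [L:F] = [L:K] · [K:F]. Here this gives [L:F] = 70 · 31 = 2170.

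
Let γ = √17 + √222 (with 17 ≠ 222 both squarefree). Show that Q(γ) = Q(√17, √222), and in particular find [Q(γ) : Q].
[Q(γ) : Q] = 4 (equivalently, Q(γ) = Q(√17, √222))

Obviously Q(γ) ⊆ Q(√17, √222), and [Q(√17, √222):Q] = 4 (since 17, 222 are distinct squarefree integers > 1 with 3774 not a perfect square). To show equality we compute the minimal polynomial of γ. From γ = √17 + √222: γ^2 = 17 + 2√(3774) + 222 = 239 + 2√(3774), so γ^2 - 239 = 2√(3774); squaring, (γ^2 - 239)^2 = 4·3774, i.e. γ^4 - 478γ^2 + 57121 - 15096 = 0, i.e. γ^4 - 478γ^2 + 42025 = 0. So γ is a root of x^4 - 478x^2 + 42025. This polynomial is irreducible over Q: it has no rational root (each ±√17 ± √222 is irrational), and any factorization into two quadratics over Q would force √(3774) ∈ Q (pairing opposite roots) or √17, √222 ∈ Q (other pairings), all impossible. Hence [Q(γ):Q] = 4 = [Q(√17, √222):Q], so Q(γ) = Q(√17, √222).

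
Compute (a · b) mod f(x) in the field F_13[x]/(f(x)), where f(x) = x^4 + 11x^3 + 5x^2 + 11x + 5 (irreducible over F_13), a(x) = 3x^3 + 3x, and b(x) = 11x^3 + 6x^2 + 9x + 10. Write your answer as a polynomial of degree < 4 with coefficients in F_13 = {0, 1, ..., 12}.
a · b ≡ 2x^3 + x^2 + 9x + 10 (mod f(x))

Multiply in F_13[x]: a(x)·b(x) = (3x^3 + 3x)·(11x^3 + 6x^2 + 9x + 10) = 7x^6 + 5x^5 + 8x^4 + 9x^3 + x^2 + 4x. This has degree ≥ 4, so divide by f(x) over F_13: 7x^6 + 5x^5 + 8x^4 + 9x^3 + x^2 + 4x = (7x^2 + 6x + 11)·(x^4 + 11x^3 + 5x^2 + 11x + 5) + (2x^3 + x^2 + 9x + 10). Hence a·b ≡ 2x^3 + x^2 + 9x + 10 (mod f). (F_13[x]/(f) is a field with 13^4 = 28561 elements since f is irreducible of degree 4.)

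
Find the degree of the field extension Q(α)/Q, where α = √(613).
[Q(α):Q] = 2

[Q(α):Q] equals the degree of the minimal polynomial of α. Here α^2 = 613 and x^2 - 613 is irreducible (d = 613 is squarefree, ≠ 1, hence not a square), so deg(m_α) = 2. Thus [Q(α):Q] = 2.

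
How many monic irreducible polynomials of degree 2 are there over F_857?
There are 366796 monic irreducible polynomials of degree 2 over F_857

Each element of F_{857^2} that lies in no proper subfield is a root of exactly one monic irreducible of degree 2 over F_857, and each such polynomial has 2 distinct roots in F_{857^2}. By Möbius inversion the count is N_857(2) = (1/2) Σ_{d|2} μ(2/d) · 857^d = (1/2)(μ(2)·857^1 + μ(1)·857^2) = 733592/2 = 366796.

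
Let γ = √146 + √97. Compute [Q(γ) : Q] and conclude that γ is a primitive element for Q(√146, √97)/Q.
[Q(γ) : Q] = 4 (equivalently, Q(γ) = Q(√146, √97))

Obviously Q(γ) ⊆ Q(√146, √97), and [Q(√146, √97):Q] = 4 (since 146, 97 are distinct squarefree integers > 1 with 14162 not a perfect square). To show equality we compute the minimal polynomial of γ. From γ = √146 + √97: γ^2 = 146 + 2√(14162) + 97 = 243 + 2√(14162), so γ^2 - 243 = 2√(14162); squaring, (γ^2 - 243)^2 = 4·14162, i.e. γ^4 - 486γ^2 + 59049 - 56648 = 0, i.e. γ^4 - 486γ^2 + 2401 = 0. So γ is a root of x^4 - 486x^2 + 2401. This polynomial is irreducible over Q: it has no rational root (each ±√146 ± √97 is irrational), and any factorization into two quadratics over Q would force √(14162) ∈ Q (pairing opposite roots) or √146, √97 ∈ Q (other pairings), all impossible. Hence [Q(γ):Q] = 4 = [Q(√146, √97):Q], so Q(γ) = Q(√146, √97).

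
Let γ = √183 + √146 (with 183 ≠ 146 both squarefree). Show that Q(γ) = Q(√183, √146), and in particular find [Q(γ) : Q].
[Q(γ) : Q] = 4 (equivalently, Q(γ) = Q(√183, √146))

Obviously Q(γ) ⊆ Q(√183, √146), and [Q(√183, √146):Q] = 4 (since 183, 146 are distinct squarefree integers > 1 with 26718 not a perfect square). To show equality we compute the minimal polynomial of γ. From γ = √183 + √146: γ^2 = 183 + 2√(26718) + 146 = 329 + 2√(26718), so γ^2 - 329 = 2√(26718); squaring, (γ^2 - 329)^2 = 4·26718, i.e. γ^4 - 658γ^2 + 108241 - 106872 = 0, i.e. γ^4 - 658γ^2 + 1369 = 0. So γ is a root of x^4 - 658x^2 + 1369. This polynomial is irreducible over Q: it has no rational root (each ±√183 ± √146 is irrational), and any factorization into two quadratics over Q would force √(26718) ∈ Q (pairing opposite roots) or √183, √146 ∈ Q (other pairings), all impossible. Hence [Q(γ):Q] = 4 = [Q(√183, √146):Q], so Q(γ) = Q(√183, √146).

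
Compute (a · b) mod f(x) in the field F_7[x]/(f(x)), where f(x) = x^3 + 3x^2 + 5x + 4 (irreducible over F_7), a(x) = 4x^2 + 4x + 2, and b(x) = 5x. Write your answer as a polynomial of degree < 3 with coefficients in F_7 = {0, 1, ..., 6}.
a · b ≡ 2x^2 + x + 4 (mod f(x))

Multiply in F_7[x]: a(x)·b(x) = (4x^2 + 4x + 2)·(5x) = 6x^3 + 6x^2 + 3x. This has degree ≥ 3, so divide by f(x) over F_7: 6x^3 + 6x^2 + 3x = (6)·(x^3 + 3x^2 + 5x + 4) + (2x^2 + x + 4). Hence a·b ≡ 2x^2 + x + 4 (mod f). (F_7[x]/(f) is a field with 7^3 = 343 elements since f is irreducible of degree 3.)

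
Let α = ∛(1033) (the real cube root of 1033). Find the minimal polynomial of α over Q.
m_α(x) = x^3 - 1033

α satisfies α^3 = 1033, so x^3 - 1033 annihilates α. By the rational root test, a rational root p/q (in lowest terms) of x^3 - 1033 would satisfy p^3 = 1033 q^3, forcing q = 1 and p^3 = 1033; but 1033 is not a perfect cube, contradiction. A monic cubic over Q with no rational root is irreducible (any nontrivial factorization would include a linear factor). Hence x^3 - 1033 is the minimal polynomial of α, and in particular [Q(α):Q] = 3.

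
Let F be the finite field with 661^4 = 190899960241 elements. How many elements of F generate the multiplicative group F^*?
There are φ(190899960240) = 46138752000 primitive elements

F_q^* is cyclic of order q - 1 = 190899960240. A cyclic group of order m has exactly φ(m) generators. Here m = 190899960240 = 2^4 · 3 · 5 · 11 · 331 · 218461, so the number of primitive elements is φ(190899960240) = 46138752000.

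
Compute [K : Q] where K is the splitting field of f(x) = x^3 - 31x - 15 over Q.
[K : Q] = 6

By the rational root test, any rational root of the monic integer polynomial f(x) = x^3 - 31x - 15 must be an integer dividing the constant term -15, i.e. one of ±{1, 3, 5, 15}. Evaluating: f(1) = -45, f(-1) = 15, f(3) = -81, f(-3) = 51, f(5) = -45, f(-5) = 15, f(15) = 2895, f(-15) = -2925; none is 0, so f has no rational root and is therefore irreducible over Q (a cubic with no linear factor over a field is irreducible). For an irreducible cubic, the Galois group is A_3 or S_3 according as the discriminant disc(f) = -4a^3 - 27b^2 = -4·(-31)^3 - 27·(-15)^2 = 113089 is or is not a square in Q. Here disc(f) = 113089 is not a perfect square in Q, so the Galois group of f over Q is not contained in A_3 and must be all of S_3. The splitting field has degree |S_3| = 6 over Q, so [K : Q] = 6.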